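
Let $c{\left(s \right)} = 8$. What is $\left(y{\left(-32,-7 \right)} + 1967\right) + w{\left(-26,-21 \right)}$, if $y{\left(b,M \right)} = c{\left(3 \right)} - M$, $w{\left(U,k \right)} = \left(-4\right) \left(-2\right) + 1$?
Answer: $1991$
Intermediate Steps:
$w{\left(U,k \right)} = 9$ ($w{\left(U,k \right)} = 8 + 1 = 9$)
$y{\left(b,M \right)} = 8 - M$
$\left(y{\left(-32,-7 \right)} + 1967\right) + w{\left(-26,-21 \right)} = \left(\left(8 - -7\right) + 1967\right) + 9 = \left(\left(8 + 7\right) + 1967\right) + 9 = \left(15 + 1967\right) + 9 = 1982 + 9 = 1991$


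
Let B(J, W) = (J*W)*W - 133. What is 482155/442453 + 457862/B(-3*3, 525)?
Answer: 496763729002/548809409687 ≈ 0.90517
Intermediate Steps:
B(J, W) = -133 + J*W² (B(J, W) = J*W² - 133 = -133 + J*W²)
482155/442453 + 457862/B(-3*3, 525) = 482155/442453 + 457862/(-133 - 3*3*525²) = 482155*(1/442453) + 457862/(-133 - 9*275625) = 482155/442453 + 457862/(-133 - 2480625) = 482155/442453 + 457862/(-2480758) = 482155/442453 + 457862*(-1/2480758) = 482155/442453 - 228931/1240379 = 496763729002/548809409687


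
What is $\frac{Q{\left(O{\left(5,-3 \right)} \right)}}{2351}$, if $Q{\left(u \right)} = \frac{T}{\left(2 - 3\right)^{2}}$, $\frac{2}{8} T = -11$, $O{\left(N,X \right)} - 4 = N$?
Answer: $- \frac{44}{2351} \approx -0.018715$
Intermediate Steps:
$O{\left(N,X \right)} = 4 + N$
$T = -44$ ($T = 4 \left(-11\right) = -44$)
$Q{\left(u \right)} = -44$ ($Q{\left(u \right)} = - \frac{44}{\left(2 - 3\right)^{2}} = - \frac{44}{\left(-1\right)^{2}} = - \frac{44}{1} = \left(-44\right) 1 = -44$)
$\frac{Q{\left(O{\left(5,-3 \right)} \right)}}{2351} = - \frac{44}{2351}$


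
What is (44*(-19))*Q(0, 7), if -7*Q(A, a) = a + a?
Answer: 1672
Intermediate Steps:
Q(A, a) = -2*a/7 (Q(A, a) = -(a + a)/7 = -2*a/7)
(44*(-19))*Q(0, 7) = (44*(-19))*(-2/7*7) = -836*(-2) = 1672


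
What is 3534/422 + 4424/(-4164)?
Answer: 1606081/219651 ≈ 7.3120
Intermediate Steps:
3534/422 + 4424/(-4164) = 3534*(1/422) + 4424*(-1/4164) = 1767/211 - 1106/1041 = 1606081/219651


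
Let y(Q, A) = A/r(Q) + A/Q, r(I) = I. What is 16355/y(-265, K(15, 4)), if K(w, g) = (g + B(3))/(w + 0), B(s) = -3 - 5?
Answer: 65011125/8 ≈ 8.1264e+6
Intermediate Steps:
B(s) = -8
K(w, g) = (-8 + g)/w (K(w, g) = (g - 8)/(w + 0) = (-8 + g)/w)
y(Q, A) = 2*A/Q (y(Q, A) = A/Q + A/Q = 2*A/Q)
16355/y(-265, K(15, 4)) = 16355/((2*((-8 + 4)/15)/(-265))) = 16355/((2*((1/15)*(-4))*(-1/265))) = 16355/((2*(-4/15)*(-1/265))) = 16355/(8/3975) = 16355*(3975/8) = 65011125/8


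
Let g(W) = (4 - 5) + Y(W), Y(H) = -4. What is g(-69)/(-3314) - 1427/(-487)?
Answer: 4731513/1613918 ≈ 2.9317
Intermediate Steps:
g(W) = -5 (g(W) = (4 - 5) - 4 = -1 - 4 = -5)
g(-69)/(-3314) - 1427/(-487) = -5/(-3314) - 1427/(-487) = -5*(-1/3314) - 1427*(-1/487) = 5/3314 + 1427/487 = 4731513/1613918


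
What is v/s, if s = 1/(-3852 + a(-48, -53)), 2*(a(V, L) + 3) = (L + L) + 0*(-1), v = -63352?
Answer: 247579616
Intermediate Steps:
a(V, L) = -3 + L (a(V, L) = -3 + ((L + L) + 0*(-1))/2 = -3 + (2*L + 0)/2 = -3 + (2*L)/2 = -3 + L)
s = -1/3908 (s = 1/(-3852 + (-3 - 53)) = 1/(-3852 - 56) = 1/(-3908) = -1/3908 ≈ -0.00025589)
v/s = -63352/(-1/3908) = -63352*(-3908) = 247579616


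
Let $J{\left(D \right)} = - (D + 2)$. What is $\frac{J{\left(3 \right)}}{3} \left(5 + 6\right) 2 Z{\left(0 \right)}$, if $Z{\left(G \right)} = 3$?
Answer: $-110$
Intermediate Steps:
$J{\left(D \right)} = -2 - D$ ($J{\left(D \right)} = - (2 + D) = -2 - D$)
$\frac{J{\left(3 \right)}}{3} \left(5 + 6\right) 2 Z{\left(0 \right)} = \frac{-2 - 3}{3} \left(5 + 6\right) 2 \cdot 3 = \left(-2 - 3\right) \frac{1}{3} \cdot 11 \cdot 6 = \left(-5\right) \frac{1}{3} \cdot 66 = \left(- \frac{5}{3}\right) 66 = -110$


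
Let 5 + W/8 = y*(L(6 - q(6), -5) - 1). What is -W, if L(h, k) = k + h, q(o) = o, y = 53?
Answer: 2584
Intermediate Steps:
L(h, k) = h + k
W = -2584 (W = -40 + 8*(53*(((6 - 1*6) - 5) - 1)) = -40 + 8*(53*(((6 - 6) - 5) - 1)) = -40 + 8*(53*((0 - 5) - 1)) = -40 + 8*(53*(-5 - 1)) = -40 + 8*(53*(-6)) = -40 + 8*(-318) = -40 - 2544 = -2584)
-W = -1*(-2584) = 2584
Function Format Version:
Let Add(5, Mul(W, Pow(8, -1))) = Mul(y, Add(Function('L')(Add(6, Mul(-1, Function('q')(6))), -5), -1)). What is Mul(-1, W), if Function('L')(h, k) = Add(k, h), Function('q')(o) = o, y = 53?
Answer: 2584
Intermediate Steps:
Function('L')(h, k) = Add(h, k)
W = -2584 (W = Add(-40, Mul(8, Mul(53, Add(Add(Add(6, Mul(-1, 6)), -5), -1)))) = Add(-40, Mul(8, Mul(53, Add(Add(Add(6, -6), -5), -1)))) = Add(-40, Mul(8, Mul(53, Add(Add(0, -5), -1)))) = Add(-40, Mul(8, Mul(53, Add(-5, -1)))) = Add(-40, Mul(8, Mul(53, -6))) = Add(-40, Mul(8, -318)) = Add(-40, -2544) = -2584)
Mul(-1, W) = Mul(-1, -2584) = 2584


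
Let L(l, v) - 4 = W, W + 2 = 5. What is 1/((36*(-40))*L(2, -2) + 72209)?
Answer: 1/62129 ≈ 1.6096e-5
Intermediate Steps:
W = 3 (W = -2 + 5 = 3)
L(l, v) = 7 (L(l, v) = 4 + 3 = 7)
1/((36*(-40))*L(2, -2) + 72209) = 1/((36*(-40))*7 + 72209) = 1/(-1440*7 + 72209) = 1/(-10080 + 72209) = 1/62129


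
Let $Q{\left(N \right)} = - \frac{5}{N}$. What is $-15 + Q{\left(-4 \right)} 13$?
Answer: $\frac{5}{4} \approx 1.25$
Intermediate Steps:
$-15 + Q{\left(-4 \right)} 13 = -15 + - \frac{5}{-4} \cdot 13 = -15 + \left(-5\right) \left(- \frac{1}{4}\right) 13 = -15 + \frac{5}{4} \cdot 13 = -15 + \frac{65}{4} = \frac{5}{4}$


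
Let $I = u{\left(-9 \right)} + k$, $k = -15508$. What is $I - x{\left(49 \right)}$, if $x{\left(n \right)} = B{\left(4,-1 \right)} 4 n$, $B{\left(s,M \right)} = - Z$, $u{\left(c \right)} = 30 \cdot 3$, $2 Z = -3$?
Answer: $-15712$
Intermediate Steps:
$Z = - \frac{3}{2}$ ($Z = \frac{1}{2} \left(-3\right) = - \frac{3}{2} \approx -1.5$)
$u{\left(c \right)} = 90$
$B{\left(s,M \right)} = \frac{3}{2}$ ($B{\left(s,M \right)} = \left(-1\right) \left(- \frac{3}{2}\right) = \frac{3}{2}$)
$x{\left(n \right)} = 6 n$ ($x{\left(n \right)} = \frac{3 \cdot 4 n}{2} = 6 n$)
$I = -15418$ ($I = 90 - 15508 = -15418$)
$I - x{\left(49 \right)} = -15418 - 6 \cdot 49 = -15418 - 294 = -15712$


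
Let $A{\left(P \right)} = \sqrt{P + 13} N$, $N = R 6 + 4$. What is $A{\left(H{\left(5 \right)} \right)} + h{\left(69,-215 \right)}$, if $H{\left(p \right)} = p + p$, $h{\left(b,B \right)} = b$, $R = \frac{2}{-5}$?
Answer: $69 + \frac{8 \sqrt{23}}{5} \approx 76.673$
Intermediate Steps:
$R = - \frac{2}{5}$ ($R = 2 \left(- \frac{1}{5}\right) = - \frac{2}{5} \approx -0.4$)
$N = \frac{8}{5}$ ($N = \left(- \frac{2}{5}\right) 6 + 4 = - \frac{12}{5} + 4 = \frac{8}{5} \approx 1.6$)
$H{\left(p \right)} = 2 p$
$A{\left(P \right)} = \frac{8 \sqrt{13 + P}}{5}$ ($A{\left(P \right)} = \sqrt{P + 13} \cdot \frac{8}{5} = \sqrt{13 + P} \frac{8}{5} = \frac{8 \sqrt{13 + P}}{5}$)
$A{\left(H{\left(5 \right)} \right)} + h{\left(69,-215 \right)} = \frac{8 \sqrt{13 + 2 \cdot 5}}{5} + 69 = \frac{8 \sqrt{13 + 10}}{5} + 69 = \frac{8 \sqrt{23}}{5} + 69 = 69 + \frac{8 \sqrt{23}}{5}$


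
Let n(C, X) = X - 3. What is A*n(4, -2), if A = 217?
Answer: -1085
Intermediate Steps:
n(C, X) = -3 + X
A*n(4, -2) = 217*(-3 - 2) = 217*(-5) = -1085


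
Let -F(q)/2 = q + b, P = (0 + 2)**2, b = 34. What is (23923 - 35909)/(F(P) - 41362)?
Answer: 5993/20719 ≈ 0.28925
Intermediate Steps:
P = 4 (P = 2**2 = 4)
F(q) = -68 - 2*q (F(q) = -2*(q + 34) = -2*(34 + q) = -68 - 2*q)
(23923 - 35909)/(F(P) - 41362) = (23923 - 35909)/((-68 - 2*4) - 41362) = -11986/((-68 - 8) - 41362) = -11986/(-76 - 41362) = -11986/(-41438) = -11986*(-1/41438) = 5993/20719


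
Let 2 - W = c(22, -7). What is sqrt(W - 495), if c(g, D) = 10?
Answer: I*sqrt(503) ≈ 22.428*I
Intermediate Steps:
W = -8 (W = 2 - 1*10 = 2 - 10 = -8)
sqrt(W - 495) = sqrt(-8 - 495) = sqrt(-503) = I*sqrt(503)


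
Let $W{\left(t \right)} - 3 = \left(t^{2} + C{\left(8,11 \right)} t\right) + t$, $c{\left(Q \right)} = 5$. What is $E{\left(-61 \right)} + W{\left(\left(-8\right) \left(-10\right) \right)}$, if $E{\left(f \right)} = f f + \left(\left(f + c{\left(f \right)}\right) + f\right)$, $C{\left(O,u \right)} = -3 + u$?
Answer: $10727$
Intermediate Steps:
$E{\left(f \right)} = 5 + f^{2} + 2 f$ ($E{\left(f \right)} = f f + \left(\left(f + 5\right) + f\right) = f^{2} + \left(\left(5 + f\right) + f\right) = f^{2} + \left(5 + 2 f\right) = 5 + f^{2} + 2 f$)
$W{\left(t \right)} = 3 + t^{2} + 9 t$ ($W{\left(t \right)} = 3 + \left(\left(t^{2} + \left(-3 + 11\right) t\right) + t\right) = 3 + \left(\left(t^{2} + 8 t\right) + t\right) = 3 + \left(t^{2} + 9 t\right) = 3 + t^{2} + 9 t$)
$E{\left(-61 \right)} + W{\left(\left(-8\right) \left(-10\right) \right)} = \left(5 + \left(-61\right)^{2} + 2 \left(-61\right)\right) + \left(3 + \left(\left(-8\right) \left(-10\right)\right)^{2} + 9 \left(\left(-8\right) \left(-10\right)\right)\right) = \left(5 + 3721 - 122\right) + \left(3 + 80^{2} + 9 \cdot 80\right) = 3604 + \left(3 + 6400 + 720\right) = 3604 + 7123 = 10727$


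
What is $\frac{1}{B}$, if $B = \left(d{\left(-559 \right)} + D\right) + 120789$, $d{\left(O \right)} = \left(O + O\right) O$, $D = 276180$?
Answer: $\frac{1}{1021931} \approx 9.7854 \cdot 10^{-7}$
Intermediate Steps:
$d{\left(O \right)} = 2 O^{2}$ ($d{\left(O \right)} = 2 O O = 2 O^{2}$)
$B = 1021931$ ($B = \left(2 \left(-559\right)^{2} + 276180\right) + 120789 = \left(2 \cdot 312481 + 276180\right) + 120789 = \left(624962 + 276180\right) + 120789 = 901142 + 120789 = 1021931$)
$\frac{1}{B} = \frac{1}{1021931}$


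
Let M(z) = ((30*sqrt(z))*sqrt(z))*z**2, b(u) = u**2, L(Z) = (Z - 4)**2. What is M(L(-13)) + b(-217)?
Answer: 724174159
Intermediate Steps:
L(Z) = (-4 + Z)**2
M(z) = 30*z**3 (M(z) = (30*z)*z**2 = 30*z**3)
M(L(-13)) + b(-217) = 30*((-4 - 13)**2)**3 + (-217)**2 = 30*((-17)**2)**3 + 47089 = 30*289**3 + 47089 = 30*24137569 + 47089 = 724127070 + 47089 = 724174159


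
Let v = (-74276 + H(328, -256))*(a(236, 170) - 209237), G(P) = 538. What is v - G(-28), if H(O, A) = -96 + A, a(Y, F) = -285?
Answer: 15636207278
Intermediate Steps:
v = 15636207816 (v = (-74276 + (-96 - 256))*(-285 - 209237) = (-74276 - 352)*(-209522) = -74628*(-209522) = 15636207816)
v - G(-28) = 15636207816 - 1*538 = 15636207816 - 538 = 15636207278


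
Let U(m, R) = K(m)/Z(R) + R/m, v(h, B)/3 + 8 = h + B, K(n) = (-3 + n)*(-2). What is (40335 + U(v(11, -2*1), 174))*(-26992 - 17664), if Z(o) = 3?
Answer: -1803789808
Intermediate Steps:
K(n) = 6 - 2*n
v(h, B) = -24 + 3*B + 3*h (v(h, B) = -24 + 3*(h + B) = -24 + 3*(B + h) = -24 + (3*B + 3*h) = -24 + 3*B + 3*h)
U(m, R) = 2 - 2*m/3 + R/m (U(m, R) = (6 - 2*m)/3 + R/m = (6 - 2*m)*(⅓) + R/m = (2 - 2*m/3) + R/m = 2 - 2*m/3 + R/m)
(40335 + U(v(11, -2*1), 174))*(-26992 - 17664) = (40335 + (2 - 2*(-24 + 3*(-2*1) + 3*11)/3 + 174/(-24 + 3*(-2*1) + 3*11)))*(-26992 - 17664) = (40335 + (2 - 2*(-24 + 3*(-2) + 33)/3 + 174/(-24 + 3*(-2) + 33)))*(-44656) = (40335 + (2 - 2*(-24 - 6 + 33)/3 + 174/(-24 - 6 + 33)))*(-44656) = (40335 + (2 - ⅔*3 + 174/3))*(-44656) = (40335 + (2 - 2 + 174*(⅓)))*(-44656) = (40335 + (2 - 2 + 58))*(-44656) = (40335 + 58)*(-44656) = 40393*(-44656) = -1803789808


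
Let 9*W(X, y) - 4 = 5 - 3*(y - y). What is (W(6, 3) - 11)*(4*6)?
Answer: -240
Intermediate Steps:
W(X, y) = 1 (W(X, y) = 4/9 + (5 - 3*(y - y))/9 = 4/9 + (5 - 3*0)/9 = 4/9 + (5 + 0)/9 = 4/9 + (⅑)*5 = 4/9 + 5/9 = 1)
(W(6, 3) - 11)*(4*6) = (1 - 11)*(4*6) = -10*24 = -240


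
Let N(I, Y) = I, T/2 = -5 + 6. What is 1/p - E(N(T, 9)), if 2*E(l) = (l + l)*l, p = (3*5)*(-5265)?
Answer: -315901/78975 ≈ -4.0000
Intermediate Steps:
T = 2 (T = 2*(-5 + 6) = 2*1 = 2)
p = -78975 (p = 15*(-5265) = -78975)
E(l) = l² (E(l) = ((l + l)*l)/2 = ((2*l)*l)/2 = (2*l²)/2 = l²)
1/p - E(N(T, 9)) = 1/(-78975) - 1*2² = -1/78975 - 1*4 = -1/78975 - 4 = -315901/78975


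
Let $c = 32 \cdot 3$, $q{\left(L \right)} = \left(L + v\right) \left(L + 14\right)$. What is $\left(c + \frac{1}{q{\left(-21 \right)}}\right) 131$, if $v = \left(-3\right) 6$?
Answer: $\frac{3433379}{273} \approx 12576.0$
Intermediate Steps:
$v = -18$
$q{\left(L \right)} = \left(-18 + L\right) \left(14 + L\right)$ ($q{\left(L \right)} = \left(L - 18\right) \left(L + 14\right) = \left(-18 + L\right) \left(14 + L\right)$)
$c = 96$
$\left(c + \frac{1}{q{\left(-21 \right)}}\right) 131 = \left(96 + \frac{1}{-252 + \left(-21\right)^{2} - -84}\right) 131 = \left(96 + \frac{1}{-252 + 441 + 84}\right) 131 = \left(96 + \frac{1}{273}\right) 131 = \frac{26209}{273} \cdot 131 = \frac{3433379}{273}$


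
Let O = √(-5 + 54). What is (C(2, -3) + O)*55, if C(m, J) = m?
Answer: 495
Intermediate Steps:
O = 7 (O = √49 = 7)
(C(2, -3) + O)*55 = (2 + 7)*55 = 9*55 = 495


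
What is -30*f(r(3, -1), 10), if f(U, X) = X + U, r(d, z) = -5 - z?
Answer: -180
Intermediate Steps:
f(U, X) = U + X
-30*f(r(3, -1), 10) = -30*((-5 - 1*(-1)) + 10) = -30*((-5 + 1) + 10) = -30*(-4 + 10) = -30*6 = -180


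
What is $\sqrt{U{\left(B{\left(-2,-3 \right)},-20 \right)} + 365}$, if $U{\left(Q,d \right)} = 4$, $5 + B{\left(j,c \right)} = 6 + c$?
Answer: $3 \sqrt{41} \approx 19.209$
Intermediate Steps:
$B{\left(j,c \right)} = 1 + c$ ($B{\left(j,c \right)} = -5 + \left(6 + c\right) = 1 + c$)
$\sqrt{U{\left(B{\left(-2,-3 \right)},-20 \right)} + 365} = \sqrt{4 + 365} = \sqrt{369} = 3 \sqrt{41}$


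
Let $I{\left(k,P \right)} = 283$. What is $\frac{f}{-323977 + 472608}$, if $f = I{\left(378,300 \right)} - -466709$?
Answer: $\frac{466992}{148631} \approx 3.142$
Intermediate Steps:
$f = 466992$ ($f = 283 - -466709 = 283 + 466709 = 466992$)
$\frac{f}{-323977 + 472608} = \frac{466992}{-323977 + 472608} = \frac{466992}{148631}$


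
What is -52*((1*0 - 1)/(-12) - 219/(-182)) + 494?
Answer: 8969/21 ≈ 427.10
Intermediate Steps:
-52*((1*0 - 1)/(-12) - 219/(-182)) + 494 = -52*((0 - 1)*(-1/12) - 219*(-1/182)) + 494 = -52*(-1*(-1/12) + 219/182) + 494 = -52*(1/12 + 219/182) + 494 = -52*1405/1092 + 494 = -1405/21 + 494 = 8969/21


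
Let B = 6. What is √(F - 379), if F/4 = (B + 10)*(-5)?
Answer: I*√699 ≈ 26.439*I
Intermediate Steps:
F = -320 (F = 4*((6 + 10)*(-5)) = 4*(16*(-5)) = 4*(-80) = -320)
√(F - 379) = √(-320 - 379) = √(-699) = I*√699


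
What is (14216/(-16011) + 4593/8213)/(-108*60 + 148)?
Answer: 43217485/832647507876 ≈ 5.1904e-5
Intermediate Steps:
(14216/(-16011) + 4593/8213)/(-108*60 + 148) = (14216*(-1/16011) + 4593*(1/8213))/(-6480 + 148) = (-14216/16011 + 4593/8213)/(-6332) = -43217485/131498343*(-1/6332) = 43217485/832647507876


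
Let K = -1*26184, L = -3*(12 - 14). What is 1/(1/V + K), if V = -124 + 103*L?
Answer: -494/12934895 ≈ -3.8191e-5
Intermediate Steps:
L = 6 (L = -3*(-2) = 6)
V = 494 (V = -124 + 103*6 = -124 + 618 = 494)
K = -26184
1/(1/V + K) = 1/(1/494 - 26184) = 1/(-12934895/494) = -494/12934895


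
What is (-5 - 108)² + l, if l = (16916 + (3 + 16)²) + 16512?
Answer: 46558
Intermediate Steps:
l = 33789 (l = (16916 + 19²) + 16512 = (16916 + 361) + 16512 = 17277 + 16512 = 33789)
(-5 - 108)² + l = (-5 - 108)² + 33789 = (-113)² + 33789 = 12769 + 33789 = 46558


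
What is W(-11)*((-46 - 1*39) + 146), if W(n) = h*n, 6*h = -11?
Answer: 7381/6 ≈ 1230.2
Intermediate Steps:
h = -11/6 (h = (⅙)*(-11) = -11/6 ≈ -1.8333)
W(n) = -11*n/6
W(-11)*((-46 - 1*39) + 146) = (-11/6*(-11))*((-46 - 1*39) + 146) = 121*((-46 - 39) + 146)/6 = 121*(-85 + 146)/6 = (121/6)*61 = 7381/6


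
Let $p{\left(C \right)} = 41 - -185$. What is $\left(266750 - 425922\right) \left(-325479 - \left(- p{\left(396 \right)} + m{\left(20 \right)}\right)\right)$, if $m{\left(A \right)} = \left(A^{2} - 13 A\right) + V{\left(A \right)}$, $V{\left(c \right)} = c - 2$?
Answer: $51796319692$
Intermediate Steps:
$V{\left(c \right)} = -2 + c$ ($V{\left(c \right)} = c - 2 = -2 + c$)
$p{\left(C \right)} = 226$ ($p{\left(C \right)} = 41 + 185 = 226$)
$m{\left(A \right)} = -2 + A^{2} - 12 A$ ($m{\left(A \right)} = \left(A^{2} - 13 A\right) + \left(-2 + A\right) = -2 + A^{2} - 12 A$)
$\left(266750 - 425922\right) \left(-325479 - \left(- p{\left(396 \right)} + m{\left(20 \right)}\right)\right) = \left(266750 - 425922\right) \left(-325479 + \left(226 - \left(-2 + 20^{2} - 240\right)\right)\right) = - 159172 \left(-325479 + \left(226 - \left(-2 + 400 - 240\right)\right)\right) = - 159172 \left(-325479 + \left(226 - 158\right)\right) = - 159172 \left(-325479 + 68\right) = \left(-159172\right) \left(-325411\right) = 51796319692$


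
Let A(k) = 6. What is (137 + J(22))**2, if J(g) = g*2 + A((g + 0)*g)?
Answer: 34969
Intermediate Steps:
J(g) = 6 + 2*g (J(g) = g*2 + 6 = 2*g + 6 = 6 + 2*g)
(137 + J(22))**2 = (137 + (6 + 2*22))**2 = (137 + (6 + 44))**2 = (137 + 50)**2 = 187**2 = 34969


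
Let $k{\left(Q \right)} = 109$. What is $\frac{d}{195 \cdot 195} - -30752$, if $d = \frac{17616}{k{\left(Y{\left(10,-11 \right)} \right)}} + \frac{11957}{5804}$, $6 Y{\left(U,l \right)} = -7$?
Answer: $\frac{739769720439377}{24055983900} \approx 30752.0$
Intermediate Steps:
$Y{\left(U,l \right)} = - \frac{7}{6}$ ($Y{\left(U,l \right)} = \frac{1}{6} \left(-7\right) = - \frac{7}{6}$)
$d = \frac{103546577}{632636}$ ($d = \frac{17616}{109} + \frac{11957}{5804} = \frac{103546577}{632636} \approx 163.67$)
$\frac{d}{195 \cdot 195} - -30752 = \frac{103546577}{632636 \cdot 195 \cdot 195} - -30752 = \frac{103546577}{632636 \cdot 38025} + 30752 = \frac{103546577}{632636} \cdot \frac{1}{38025} + 30752 = \frac{103546577}{24055983900} + 30752 = \frac{739769720439377}{24055983900}$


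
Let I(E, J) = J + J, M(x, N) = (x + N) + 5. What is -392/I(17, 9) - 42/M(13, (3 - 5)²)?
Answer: -2345/99 ≈ -23.687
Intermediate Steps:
M(x, N) = 5 + N + x (M(x, N) = (N + x) + 5 = 5 + N + x)
I(E, J) = 2*J
-392/I(17, 9) - 42/M(13, (3 - 5)²) = -392/(2*9) - 42/(5 + (3 - 5)² + 13) = -392/18 - 42/(5 + (-2)² + 13) = -392*1/18 - 42/(5 + 4 + 13) = -196/9 - 42/22 = -196/9 - 42*1/22 = -196/9 - 21/11 = -2345/99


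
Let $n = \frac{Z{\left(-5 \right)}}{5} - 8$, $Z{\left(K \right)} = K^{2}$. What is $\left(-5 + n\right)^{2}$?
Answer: $64$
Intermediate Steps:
$n = -3$ ($n = \frac{\left(-5\right)^{2}}{5} - 8 = 25 \cdot \frac{1}{5} - 8 = 5 - 8 = -3$)
$\left(-5 + n\right)^{2} = \left(-5 - 3\right)^{2} = \left(-8\right)^{2} = 64$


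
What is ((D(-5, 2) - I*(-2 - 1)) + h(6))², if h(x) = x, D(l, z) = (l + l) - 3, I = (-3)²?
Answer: 400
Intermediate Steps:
I = 9
D(l, z) = -3 + 2*l (D(l, z) = 2*l - 3 = -3 + 2*l)
((D(-5, 2) - I*(-2 - 1)) + h(6))² = (((-3 + 2*(-5)) - 9*(-2 - 1)) + 6)² = (((-3 - 10) - 9*(-3)) + 6)² = ((-13 - 1*(-27)) + 6)² = ((-13 + 27) + 6)² = (14 + 6)² = 20² = 400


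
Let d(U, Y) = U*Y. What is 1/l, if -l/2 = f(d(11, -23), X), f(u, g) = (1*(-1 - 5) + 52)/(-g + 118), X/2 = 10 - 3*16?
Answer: -97/46 ≈ -2.1087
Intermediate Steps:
X = -76 (X = 2*(10 - 3*16) = 2*(10 - 48) = 2*(-38) = -76)
f(u, g) = 46/(118 - g) (f(u, g) = (1*(-6) + 52)/(118 - g) = (-6 + 52)/(118 - g) = 46/(118 - g))
l = -46/97 (l = -(-92)/(-118 - 76) = -(-92)/(-194) = -(-92)*(-1)/194 = -2*23/97 = -46/97 ≈ -0.47423)
1/l = 1/(-46/97) = -97/46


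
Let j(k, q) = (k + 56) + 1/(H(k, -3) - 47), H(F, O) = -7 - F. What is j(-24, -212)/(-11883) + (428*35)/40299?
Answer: 252455879/684104310 ≈ 0.36903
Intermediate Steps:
j(k, q) = 56 + k + 1/(-54 - k) (j(k, q) = (k + 56) + 1/((-7 - k) - 47) = (56 + k) + 1/(-54 - k) = 56 + k + 1/(-54 - k))
j(-24, -212)/(-11883) + (428*35)/40299 = ((3023 + (-24)² + 110*(-24))/(54 - 24))/(-11883) + (428*35)/40299 = ((3023 + 576 - 2640)/30)*(-1/11883) + 14980*(1/40299) = ((1/30)*959)*(-1/11883) + 2140/5757 = (959/30)*(-1/11883) + 2140/5757 = -959/356490 + 2140/5757 = 252455879/684104310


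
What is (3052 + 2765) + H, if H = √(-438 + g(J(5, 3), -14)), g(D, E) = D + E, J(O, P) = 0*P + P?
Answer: 5817 + I*√449 ≈ 5817.0 + 21.19*I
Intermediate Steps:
J(O, P) = P (J(O, P) = 0 + P = P)
H = I*√449 (H = √(-438 + (3 - 14)) = √(-438 - 11) = √(-449) = I*√449 ≈ 21.19*I)
(3052 + 2765) + H = (3052 + 2765) + I*√449 = 5817 + I*√449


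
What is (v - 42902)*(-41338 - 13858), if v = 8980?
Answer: 1872358712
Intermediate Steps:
(v - 42902)*(-41338 - 13858) = (8980 - 42902)*(-41338 - 13858) = -33922*(-55196) = 1872358712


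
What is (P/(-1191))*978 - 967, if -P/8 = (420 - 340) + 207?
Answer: 364597/397 ≈ 918.38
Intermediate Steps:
P = -2296 (P = -8*((420 - 340) + 207) = -8*(80 + 207) = -8*287 = -2296)
(P/(-1191))*978 - 967 = -2296/(-1191)*978 - 967 = -2296*(-1/1191)*978 - 967 = (2296/1191)*978 - 967 = 748496/397 - 967 = 364597/397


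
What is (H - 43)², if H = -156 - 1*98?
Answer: 88209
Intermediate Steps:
H = -254 (H = -156 - 98 = -254)
(H - 43)² = (-254 - 43)² = (-297)² = 88209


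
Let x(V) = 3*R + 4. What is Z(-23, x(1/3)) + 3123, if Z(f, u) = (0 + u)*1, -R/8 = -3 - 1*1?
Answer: 3223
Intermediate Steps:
R = 32 (R = -8*(-3 - 1*1) = -8*(-3 - 1) = -8*(-4) = 32)
x(V) = 100 (x(V) = 3*32 + 4 = 96 + 4 = 100)
Z(f, u) = u (Z(f, u) = u*1 = u)
Z(-23, x(1/3)) + 3123 = 100 + 3123 = 3223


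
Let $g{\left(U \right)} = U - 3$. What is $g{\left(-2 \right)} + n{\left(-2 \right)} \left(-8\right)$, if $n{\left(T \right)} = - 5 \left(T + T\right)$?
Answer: $-165$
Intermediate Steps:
$g{\left(U \right)} = -3 + U$
$n{\left(T \right)} = - 10 T$ ($n{\left(T \right)} = - 5 \cdot 2 T = - 10 T$)
$g{\left(-2 \right)} + n{\left(-2 \right)} \left(-8\right) = \left(-3 - 2\right) + \left(-10\right) \left(-2\right) \left(-8\right) = -5 + 20 \left(-8\right) = -5 - 160 = -165$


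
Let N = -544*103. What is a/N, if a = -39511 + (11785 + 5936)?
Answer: 10895/28016 ≈ 0.38889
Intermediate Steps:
a = -21790 (a = -39511 + 17721 = -21790)
N = -56032
a/N = -21790/(-56032) = -21790*(-1/56032) = 10895/28016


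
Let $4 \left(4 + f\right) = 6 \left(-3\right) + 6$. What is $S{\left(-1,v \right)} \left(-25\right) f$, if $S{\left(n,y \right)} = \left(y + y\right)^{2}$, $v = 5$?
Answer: $17500$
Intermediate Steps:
$S{\left(n,y \right)} = 4 y^{2}$ ($S{\left(n,y \right)} = \left(2 y\right)^{2} = 4 y^{2}$)
$f = -7$ ($f = -4 + \frac{6 \left(-3\right) + 6}{4} = -4 + \frac{-18 + 6}{4} = -4 + \frac{1}{4} \left(-12\right) = -4 - 3 = -7$)
$S{\left(-1,v \right)} \left(-25\right) f = 4 \cdot 5^{2} \left(-25\right) \left(-7\right) = 4 \cdot 25 \left(-25\right) \left(-7\right) = 100 \left(-25\right) \left(-7\right) = \left(-2500\right) \left(-7\right) = 17500$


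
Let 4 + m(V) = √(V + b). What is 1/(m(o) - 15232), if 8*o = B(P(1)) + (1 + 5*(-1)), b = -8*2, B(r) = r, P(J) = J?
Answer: -121888/1857085699 - 2*I*√262/1857085699 ≈ -6.5634e-5 - 1.7432e-8*I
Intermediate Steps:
b = -16
o = -3/8 (o = (1 + (1 + 5*(-1)))/8 = (1 + (1 - 5))/8 = (1 - 4)/8 = (⅛)*(-3) = -3/8 ≈ -0.37500)
m(V) = -4 + √(-16 + V) (m(V) = -4 + √(V - 16) = -4 + √(-16 + V))
1/(m(o) - 15232) = 1/((-4 + √(-16 - 3/8)) - 15232) = 1/((-4 + √(-131/8)) - 15232) = 1/((-4 + I*√262/4) - 15232) = 1/(-15236 + I*√262/4)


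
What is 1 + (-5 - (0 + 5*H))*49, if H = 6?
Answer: -1714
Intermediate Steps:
1 + (-5 - (0 + 5*H))*49 = 1 + (-5 - (0 + 5*6))*49 = 1 + (-5 - (0 + 30))*49 = 1 + (-5 - 1*30)*49 = 1 + (-5 - 30)*49 = 1 - 35*49 = 1 - 1715 = -1714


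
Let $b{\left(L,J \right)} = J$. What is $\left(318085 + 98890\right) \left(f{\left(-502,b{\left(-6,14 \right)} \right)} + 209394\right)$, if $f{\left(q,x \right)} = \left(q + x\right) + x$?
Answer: $87114417000$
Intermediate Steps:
$f{\left(q,x \right)} = q + 2 x$
$\left(318085 + 98890\right) \left(f{\left(-502,b{\left(-6,14 \right)} \right)} + 209394\right) = \left(318085 + 98890\right) \left(\left(-502 + 2 \cdot 14\right) + 209394\right) = 416975 \left(\left(-502 + 28\right) + 209394\right) = 416975 \left(-474 + 209394\right) = 416975 \cdot 208920 = 87114417000$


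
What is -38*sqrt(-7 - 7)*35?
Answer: -1330*I*sqrt(14) ≈ -4976.4*I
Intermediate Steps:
-38*sqrt(-7 - 7)*35 = -38*I*sqrt(14)*35 = -1330*I*sqrt(14)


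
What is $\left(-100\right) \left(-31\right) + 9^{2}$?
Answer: $3181$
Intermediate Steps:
$\left(-100\right) \left(-31\right) + 9^{2} = 3100 + 81 = 3181$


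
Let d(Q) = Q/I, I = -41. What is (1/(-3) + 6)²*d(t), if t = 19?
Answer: -5491/369 ≈ -14.881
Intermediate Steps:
d(Q) = -Q/41 (d(Q) = Q/(-41) = Q*(-1/41) = -Q/41)
(1/(-3) + 6)²*d(t) = (1/(-3) + 6)²*(-1/41*19) = (1*(-⅓) + 6)²*(-19/41) = (-⅓ + 6)²*(-19/41) = (17/3)²*(-19/41) = (289/9)*(-19/41) = -5491/369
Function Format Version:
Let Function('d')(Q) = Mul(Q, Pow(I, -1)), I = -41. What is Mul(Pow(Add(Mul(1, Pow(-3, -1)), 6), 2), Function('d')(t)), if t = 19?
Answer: Rational(-5491, 369) ≈ -14.881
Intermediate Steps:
Function('d')(Q) = Mul(Rational(-1, 41), Q) (Function('d')(Q) = Mul(Q, Pow(-41, -1)) = Mul(Q, Rational(-1, 41)) = Mul(Rational(-1, 41), Q))
Mul(Pow(Add(Mul(1, Pow(-3, -1)), 6), 2), Function('d')(t)) = Mul(Pow(Add(Mul(1, Pow(-3, -1)), 6), 2), Mul(Rational(-1, 41), 19)) = Mul(Pow(Add(Mul(1, Rational(-1, 3)), 6), 2), Rational(-19, 41)) = Mul(Pow(Add(Rational(-1, 3), 6), 2), Rational(-19, 41)) = Mul(Pow(Rational(17, 3), 2), Rational(-19, 41)) = Mul(Rational(289, 9), Rational(-19, 41)) = Rational(-5491, 369)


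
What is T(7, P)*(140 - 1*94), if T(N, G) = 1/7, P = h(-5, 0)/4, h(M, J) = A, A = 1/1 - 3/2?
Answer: 46/7 ≈ 6.5714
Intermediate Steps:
A = -1/2 (A = 1*1 - 3*1/2 = 1 - 3/2 = -1/2 ≈ -0.50000)
h(M, J) = -1/2
P = -1/8 (P = -1/2/4 = -1/2*1/4 = -1/8 ≈ -0.12500)
T(N, G) = 1/7
T(7, P)*(140 - 1*94) = (140 - 1*94)/7 = (140 - 94)/7 = (1/7)*46 = 46/7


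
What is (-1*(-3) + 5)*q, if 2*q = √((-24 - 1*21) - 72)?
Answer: 12*I*√13 ≈ 43.267*I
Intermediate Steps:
q = 3*I*√13/2 (q = √((-24 - 1*21) - 72)/2 = √((-24 - 21) - 72)/2 = √(-45 - 72)/2 = √(-117)/2 = (3*I*√13)/2 = 3*I*√13/2 ≈ 5.4083*I)
(-1*(-3) + 5)*q = (-1*(-3) + 5)*(3*I*√13/2) = (3 + 5)*(3*I*√13/2) = 8*(3*I*√13/2) = 12*I*√13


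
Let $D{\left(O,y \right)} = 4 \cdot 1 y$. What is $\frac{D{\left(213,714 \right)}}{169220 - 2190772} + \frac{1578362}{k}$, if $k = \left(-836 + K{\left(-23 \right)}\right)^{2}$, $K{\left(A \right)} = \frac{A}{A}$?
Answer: $\frac{398593697903}{176184574150} \approx 2.2624$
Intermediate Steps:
$D{\left(O,y \right)} = 4 y$
$K{\left(A \right)} = 1$
$k = 697225$ ($k = \left(-836 + 1\right)^{2} = \left(-835\right)^{2} = 697225$)
$\frac{D{\left(213,714 \right)}}{169220 - 2190772} + \frac{1578362}{k} = \frac{4 \cdot 714}{169220 - 2190772} + \frac{1578362}{697225} = \frac{2856}{-2021552} + 1578362 \cdot \frac{1}{697225} = 2856 \left(- \frac{1}{2021552}\right) + \frac{1578362}{697225} = - \frac{357}{252694} + \frac{1578362}{697225} = \frac{398593697903}{176184574150}$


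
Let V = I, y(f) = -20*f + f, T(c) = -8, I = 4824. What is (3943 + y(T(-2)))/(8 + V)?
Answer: 4095/4832 ≈ 0.84748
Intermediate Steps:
y(f) = -19*f
V = 4824
(3943 + y(T(-2)))/(8 + V) = (3943 - 19*(-8))/(8 + 4824) = (3943 + 152)/4832 = 4095*(1/4832) = 4095/4832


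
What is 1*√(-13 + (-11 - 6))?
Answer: I*√30 ≈ 5.4772*I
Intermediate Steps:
1*√(-13 + (-11 - 6)) = 1*√(-13 - 17) = 1*√(-30) = 1*(I*√30) = I*√30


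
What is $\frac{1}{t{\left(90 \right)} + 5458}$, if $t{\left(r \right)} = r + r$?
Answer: $\frac{1}{5638} \approx 0.00017737$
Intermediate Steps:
$t{\left(r \right)} = 2 r$
$\frac{1}{t{\left(90 \right)} + 5458} = \frac{1}{2 \cdot 90 + 5458} = \frac{1}{180 + 5458} = \frac{1}{5638}$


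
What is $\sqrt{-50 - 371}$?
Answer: $i \sqrt{421} \approx 20.518 i$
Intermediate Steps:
$\sqrt{-50 - 371} = \sqrt{-421} = i \sqrt{421}$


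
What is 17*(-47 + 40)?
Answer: -119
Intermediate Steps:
17*(-47 + 40) = 17*(-7) = -119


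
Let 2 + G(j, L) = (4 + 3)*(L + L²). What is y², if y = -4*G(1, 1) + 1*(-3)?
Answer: 2601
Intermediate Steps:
G(j, L) = -2 + 7*L + 7*L² (G(j, L) = -2 + (4 + 3)*(L + L²) = -2 + 7*(L + L²) = -2 + (7*L + 7*L²) = -2 + 7*L + 7*L²)
y = -51 (y = -4*(-2 + 7*1 + 7*1²) + 1*(-3) = -4*(-2 + 7 + 7*1) - 3 = -4*(-2 + 7 + 7) - 3 = -4*12 - 3 = -48 - 3 = -51)
y² = (-51)² = 2601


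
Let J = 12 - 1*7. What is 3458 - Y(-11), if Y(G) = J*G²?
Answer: 2853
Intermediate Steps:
J = 5 (J = 12 - 7 = 5)
Y(G) = 5*G²
3458 - Y(-11) = 3458 - 5*(-11)² = 3458 - 5*121 = 3458 - 1*605 = 3458 - 605 = 2853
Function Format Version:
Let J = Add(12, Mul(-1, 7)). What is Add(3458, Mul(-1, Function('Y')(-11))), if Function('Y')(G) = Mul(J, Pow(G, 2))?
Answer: 2853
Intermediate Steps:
J = 5 (J = Add(12, -7) = 5)
Function('Y')(G) = Mul(5, Pow(G, 2))
Add(3458, Mul(-1, Function('Y')(-11))) = Add(3458, Mul(-1, Mul(5, Pow(-11, 2)))) = Add(3458, Mul(-1, Mul(5, 121))) = Add(3458, Mul(-1, 605)) = Add(3458, -605) = 2853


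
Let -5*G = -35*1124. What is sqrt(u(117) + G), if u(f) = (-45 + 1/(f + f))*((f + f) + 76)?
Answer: I*sqrt(9248707)/39 ≈ 77.979*I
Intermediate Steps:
G = 7868 (G = -(-7)*1124 = -1/5*(-39340) = 7868)
u(f) = (-45 + 1/(2*f))*(76 + 2*f) (u(f) = (-45 + 1/(2*f))*(2*f + 76) = (-45 + 1/(2*f))*(76 + 2*f))
sqrt(u(117) + G) = sqrt((-3419 - 90*117 + 38/117) + 7868) = sqrt((-3419 - 10530 + 38*(1/117)) + 7868) = sqrt((-3419 - 10530 + 38/117) + 7868) = sqrt(-1631995/117 + 7868) = sqrt(-711439/117) = I*sqrt(9248707)/39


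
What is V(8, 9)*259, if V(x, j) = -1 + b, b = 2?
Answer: 259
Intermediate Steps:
V(x, j) = 1 (V(x, j) = -1 + 2 = 1)
V(8, 9)*259 = 1*259 = 259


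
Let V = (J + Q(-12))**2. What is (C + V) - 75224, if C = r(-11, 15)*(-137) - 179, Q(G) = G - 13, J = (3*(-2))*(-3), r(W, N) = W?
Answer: -73847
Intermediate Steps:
J = 18 (J = -6*(-3) = 18)
Q(G) = -13 + G
C = 1328 (C = -11*(-137) - 179 = 1507 - 179 = 1328)
V = 49 (V = (18 + (-13 - 12))**2 = (18 - 25)**2 = (-7)**2 = 49)
(C + V) - 75224 = (1328 + 49) - 75224 = 1377 - 75224 = -73847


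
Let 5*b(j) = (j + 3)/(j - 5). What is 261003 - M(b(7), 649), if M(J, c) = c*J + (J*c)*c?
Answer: -160847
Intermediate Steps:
b(j) = (3 + j)/(5*(-5 + j)) (b(j) = ((j + 3)/(j - 5))/5 = ((3 + j)/(-5 + j))/5 = (3 + j)/(5*(-5 + j)))
M(J, c) = J*c + J*c²
261003 - M(b(7), 649) = 261003 - (3 + 7)/(5*(-5 + 7))*649*(1 + 649) = 261003 - (⅕)*10/2*649*650 = 261003 - (⅕)*(½)*10*649*650 = 261003 - 649*650 = 261003 - 1*421850 = 261003 - 421850 = -160847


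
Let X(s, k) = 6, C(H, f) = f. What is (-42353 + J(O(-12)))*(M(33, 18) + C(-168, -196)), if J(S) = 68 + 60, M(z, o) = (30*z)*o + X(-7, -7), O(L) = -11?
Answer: -744426750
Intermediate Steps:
M(z, o) = 6 + 30*o*z (M(z, o) = (30*z)*o + 6 = 30*o*z + 6 = 6 + 30*o*z)
J(S) = 128
(-42353 + J(O(-12)))*(M(33, 18) + C(-168, -196)) = (-42353 + 128)*((6 + 30*18*33) - 196) = -42225*((6 + 17820) - 196) = -42225*(17826 - 196) = -42225*17630 = -744426750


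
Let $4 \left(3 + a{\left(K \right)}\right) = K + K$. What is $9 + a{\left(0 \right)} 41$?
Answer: $-114$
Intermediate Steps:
$a{\left(K \right)} = -3 + \frac{K}{2}$ ($a{\left(K \right)} = -3 + \frac{K + K}{4} = -3 + \frac{2 K}{4} = -3 + \frac{K}{2}$)
$9 + a{\left(0 \right)} 41 = 9 + \left(-3 + \frac{1}{2} \cdot 0\right) 41 = 9 + \left(-3 + 0\right) 41 = 9 - 123 = -114$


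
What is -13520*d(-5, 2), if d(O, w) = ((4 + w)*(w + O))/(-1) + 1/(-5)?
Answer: -240656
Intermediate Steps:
d(O, w) = -⅕ - (4 + w)*(O + w) (d(O, w) = ((4 + w)*(O + w))*(-1) + 1*(-⅕) = -(4 + w)*(O + w) - ⅕ = -⅕ - (4 + w)*(O + w))
-13520*d(-5, 2) = -13520*(-⅕ - 1*2² - 4*(-5) - 4*2 - 1*(-5)*2) = -13520*(-⅕ - 1*4 + 20 - 8 + 10) = -13520*(-⅕ - 4 + 20 - 8 + 10) = -13520*89/5 = -240656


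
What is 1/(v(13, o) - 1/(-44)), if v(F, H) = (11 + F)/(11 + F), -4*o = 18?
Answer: 44/45 ≈ 0.97778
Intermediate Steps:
o = -9/2 (o = -¼*18 = -9/2 ≈ -4.5000)
v(F, H) = 1
1/(v(13, o) - 1/(-44)) = 1/(1 - 1/(-44)) = 1/(1 - 1*(-1/44)) = 1/(1 + 1/44) = 1/(45/44) = 44/45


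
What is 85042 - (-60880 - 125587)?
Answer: 271509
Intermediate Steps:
85042 - (-60880 - 125587) = 85042 - 1*(-186467) = 85042 + 186467 = 271509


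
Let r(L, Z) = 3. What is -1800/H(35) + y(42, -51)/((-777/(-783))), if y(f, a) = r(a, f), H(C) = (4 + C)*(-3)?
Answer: 61979/3367 ≈ 18.408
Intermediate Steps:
H(C) = -12 - 3*C
y(f, a) = 3
-1800/H(35) + y(42, -51)/((-777/(-783))) = -1800/(-12 - 3*35) + 3/((-777/(-783))) = -1800/(-12 - 105) + 3/((-777*(-1/783))) = -1800/(-117) + 3/(259/261) = -1800*(-1/117) + 3*(261/259) = 200/13 + 783/259 = 61979/3367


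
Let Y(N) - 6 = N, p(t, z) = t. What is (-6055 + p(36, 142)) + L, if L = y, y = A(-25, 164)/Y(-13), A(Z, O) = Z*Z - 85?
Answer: -42673/7 ≈ -6096.1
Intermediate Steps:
A(Z, O) = -85 + Z**2 (A(Z, O) = Z**2 - 85 = -85 + Z**2)
Y(N) = 6 + N
y = -540/7 (y = (-85 + (-25)**2)/(6 - 13) = (-85 + 625)/(-7) = 540*(-1/7) = -540/7 ≈ -77.143)
L = -540/7 ≈ -77.143
(-6055 + p(36, 142)) + L = (-6055 + 36) - 540/7 = -6019 - 540/7 = -42673/7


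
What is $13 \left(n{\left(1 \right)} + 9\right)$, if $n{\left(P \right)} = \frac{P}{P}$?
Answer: $130$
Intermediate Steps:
$n{\left(P \right)} = 1$
$13 \left(n{\left(1 \right)} + 9\right) = 13 \left(1 + 9\right) = 13 \cdot 10 = 130$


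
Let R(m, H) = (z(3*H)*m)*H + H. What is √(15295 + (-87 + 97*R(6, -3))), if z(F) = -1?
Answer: √16663 ≈ 129.09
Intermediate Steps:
R(m, H) = H - H*m (R(m, H) = (-m)*H + H = -H*m + H = H - H*m)
√(15295 + (-87 + 97*R(6, -3))) = √(15295 + (-87 + 97*(-3*(1 - 1*6)))) = √(15295 + (-87 + 97*(-3*(1 - 6)))) = √(15295 + (-87 + 97*(-3*(-5)))) = √(15295 + (-87 + 97*15)) = √(15295 + (-87 + 1455)) = √(15295 + 1368) = √16663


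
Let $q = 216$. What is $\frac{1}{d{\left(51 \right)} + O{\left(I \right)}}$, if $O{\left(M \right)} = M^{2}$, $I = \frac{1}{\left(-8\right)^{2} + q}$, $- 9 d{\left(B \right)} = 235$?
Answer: $- \frac{705600}{18423991} \approx -0.038298$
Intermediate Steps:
$d{\left(B \right)} = - \frac{235}{9}$ ($d{\left(B \right)} = \left(- \frac{1}{9}\right) 235 = - \frac{235}{9}$)
$I = \frac{1}{280}$ ($I = \frac{1}{\left(-8\right)^{2} + 216} = \frac{1}{64 + 216} = \frac{1}{280} \approx 0.0035714$)
$\frac{1}{d{\left(51 \right)} + O{\left(I \right)}} = \frac{1}{- \frac{235}{9} + \left(\frac{1}{280}\right)^{2}} = \frac{1}{- \frac{235}{9} + \frac{1}{78400}} = \frac{1}{- \frac{18423991}{705600}} = - \frac{705600}{18423991}$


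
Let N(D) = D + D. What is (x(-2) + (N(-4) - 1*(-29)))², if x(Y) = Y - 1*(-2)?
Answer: 441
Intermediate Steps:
N(D) = 2*D
x(Y) = 2 + Y (x(Y) = Y + 2 = 2 + Y)
(x(-2) + (N(-4) - 1*(-29)))² = ((2 - 2) + (2*(-4) - 1*(-29)))² = (0 + (-8 + 29))² = (0 + 21)² = 21² = 441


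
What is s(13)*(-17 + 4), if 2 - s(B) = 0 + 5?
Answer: 39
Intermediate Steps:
s(B) = -3 (s(B) = 2 - (0 + 5) = 2 - 1*5 = 2 - 5 = -3)
s(13)*(-17 + 4) = -3*(-17 + 4) = -3*(-13) = 39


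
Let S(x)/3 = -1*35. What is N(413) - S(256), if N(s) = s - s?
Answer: 105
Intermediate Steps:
S(x) = -105 (S(x) = 3*(-1*35) = 3*(-35) = -105)
N(s) = 0
N(413) - S(256) = 0 - 1*(-105) = 0 + 105 = 105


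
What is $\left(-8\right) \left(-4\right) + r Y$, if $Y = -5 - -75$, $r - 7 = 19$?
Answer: $1852$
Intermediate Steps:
$r = 26$ ($r = 7 + 19 = 26$)
$Y = 70$ ($Y = -5 + 75 = 70$)
$\left(-8\right) \left(-4\right) + r Y = \left(-8\right) \left(-4\right) + 26 \cdot 70 = 32 + 1820 = 1852$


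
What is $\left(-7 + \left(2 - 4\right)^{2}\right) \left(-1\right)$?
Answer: $3$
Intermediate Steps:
$\left(-7 + \left(2 - 4\right)^{2}\right) \left(-1\right) = \left(-7 + \left(-2\right)^{2}\right) \left(-1\right) = \left(-7 + 4\right) \left(-1\right) = \left(-3\right) \left(-1\right) = 3$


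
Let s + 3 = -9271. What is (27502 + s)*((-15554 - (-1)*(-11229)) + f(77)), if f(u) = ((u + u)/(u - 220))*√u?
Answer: -488200524 - 255192*√77/13 ≈ -4.8837e+8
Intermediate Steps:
s = -9274 (s = -3 - 9271 = -9274)
f(u) = 2*u^(3/2)/(-220 + u) (f(u) = ((2*u)/(-220 + u))*√u = (2*u/(-220 + u))*√u = 2*u^(3/2)/(-220 + u))
(27502 + s)*((-15554 - (-1)*(-11229)) + f(77)) = (27502 - 9274)*((-15554 - (-1)*(-11229)) + 2*77^(3/2)/(-220 + 77)) = 18228*((-15554 - 1*11229) + 2*(77*√77)/(-143)) = 18228*((-15554 - 11229) + 2*(77*√77)*(-1/143)) = 18228*(-26783 - 14*√77/13) = -488200524 - 255192*√77/13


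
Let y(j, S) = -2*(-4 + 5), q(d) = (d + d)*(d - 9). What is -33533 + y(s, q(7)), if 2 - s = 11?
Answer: -33535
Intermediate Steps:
s = -9 (s = 2 - 1*11 = 2 - 11 = -9)
q(d) = 2*d*(-9 + d) (q(d) = (2*d)*(-9 + d) = 2*d*(-9 + d))
y(j, S) = -2 (y(j, S) = -2*1 = -2)
-33533 + y(s, q(7)) = -33533 - 2 = -33535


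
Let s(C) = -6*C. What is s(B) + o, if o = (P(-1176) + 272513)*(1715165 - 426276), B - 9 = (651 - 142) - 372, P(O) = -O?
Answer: 352754740645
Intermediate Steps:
B = 146 (B = 9 + ((651 - 142) - 372) = 9 + (509 - 372) = 9 + 137 = 146)
o = 352754741521 (o = (-1*(-1176) + 272513)*(1715165 - 426276) = (1176 + 272513)*1288889 = 273689*1288889 = 352754741521)
s(B) + o = -6*146 + 352754741521 = -876 + 352754741521 = 352754740645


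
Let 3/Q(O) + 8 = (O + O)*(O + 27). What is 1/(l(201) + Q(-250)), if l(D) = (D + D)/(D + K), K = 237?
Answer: 2712972/2490061 ≈ 1.0895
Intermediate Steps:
Q(O) = 3/(-8 + 2*O*(27 + O)) (Q(O) = 3/(-8 + (O + O)*(O + 27)) = 3/(-8 + (2*O)*(27 + O)) = 3/(-8 + 2*O*(27 + O)))
l(D) = 2*D/(237 + D) (l(D) = (D + D)/(D + 237) = (2*D)/(237 + D) = 2*D/(237 + D))
1/(l(201) + Q(-250)) = 1/(2*201/(237 + 201) + 3/(2*(-4 + (-250)**2 + 27*(-250)))) = 1/(2*201/438 + 3/(2*(-4 + 62500 - 6750))) = 1/(2*201*(1/438) + (3/2)/55746) = 1/(67/73 + (3/2)*(1/55746)) = 1/(67/73 + 1/37164) = 1/(2490061/2712972) = 2712972/2490061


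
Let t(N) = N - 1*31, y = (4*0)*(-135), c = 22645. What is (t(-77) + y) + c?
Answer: 22537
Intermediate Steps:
y = 0 (y = 0*(-135) = 0)
t(N) = -31 + N (t(N) = N - 31 = -31 + N)
(t(-77) + y) + c = ((-31 - 77) + 0) + 22645 = (-108 + 0) + 22645 = -108 + 22645 = 22537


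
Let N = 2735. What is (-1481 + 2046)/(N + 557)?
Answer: 565/3292 ≈ 0.17163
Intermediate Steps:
(-1481 + 2046)/(N + 557) = (-1481 + 2046)/(2735 + 557) = 565/3292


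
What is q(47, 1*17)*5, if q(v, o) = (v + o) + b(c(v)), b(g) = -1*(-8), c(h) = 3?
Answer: 360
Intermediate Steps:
b(g) = 8
q(v, o) = 8 + o + v (q(v, o) = (v + o) + 8 = (o + v) + 8 = 8 + o + v)
q(47, 1*17)*5 = (8 + 1*17 + 47)*5 = (8 + 17 + 47)*5 = 72*5 = 360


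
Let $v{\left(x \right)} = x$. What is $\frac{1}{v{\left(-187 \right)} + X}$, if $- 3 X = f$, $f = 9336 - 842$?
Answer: $- \frac{3}{9055} \approx -0.00033131$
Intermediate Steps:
$f = 8494$ ($f = 9336 + \left(-6718 + 5876\right) = 9336 - 842 = 8494$)
$X = - \frac{8494}{3}$ ($X = \left(- \frac{1}{3}\right) 8494 = - \frac{8494}{3} \approx -2831.3$)
$\frac{1}{v{\left(-187 \right)} + X} = \frac{1}{-187 - \frac{8494}{3}} = \frac{1}{- \frac{9055}{3}} = - \frac{3}{9055}$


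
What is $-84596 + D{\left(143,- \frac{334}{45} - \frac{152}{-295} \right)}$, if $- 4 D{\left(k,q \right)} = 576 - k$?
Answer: $- \frac{338817}{4} \approx -84704.0$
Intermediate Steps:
$D{\left(k,q \right)} = -144 + \frac{k}{4}$ ($D{\left(k,q \right)} = - \frac{576 - k}{4} = -144 + \frac{k}{4}$)
$-84596 + D{\left(143,- \frac{334}{45} - \frac{152}{-295} \right)} = -84596 + \left(-144 + \frac{1}{4} \cdot 143\right) = -84596 + \left(-144 + \frac{143}{4}\right) = -84596 - \frac{433}{4} = - \frac{338817}{4}$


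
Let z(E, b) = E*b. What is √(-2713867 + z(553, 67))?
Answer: 12*I*√18589 ≈ 1636.1*I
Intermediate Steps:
√(-2713867 + z(553, 67)) = √(-2713867 + 553*67) = √(-2713867 + 37051) = √(-2676816) = 12*I*√18589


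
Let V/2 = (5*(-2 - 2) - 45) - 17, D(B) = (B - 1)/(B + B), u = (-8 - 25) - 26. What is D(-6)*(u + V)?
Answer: -1561/12 ≈ -130.08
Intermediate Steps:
u = -59 (u = -33 - 26 = -59)
D(B) = (-1 + B)/(2*B) (D(B) = (-1 + B)/((2*B)) = (-1 + B)*(1/(2*B)) = (-1 + B)/(2*B))
V = -164 (V = 2*((5*(-2 - 2) - 45) - 17) = 2*((5*(-4) - 45) - 17) = 2*((-20 - 45) - 17) = 2*(-65 - 17) = 2*(-82) = -164)
D(-6)*(u + V) = ((½)*(-1 - 6)/(-6))*(-59 - 164) = ((½)*(-⅙)*(-7))*(-223) = (7/12)*(-223) = -1561/12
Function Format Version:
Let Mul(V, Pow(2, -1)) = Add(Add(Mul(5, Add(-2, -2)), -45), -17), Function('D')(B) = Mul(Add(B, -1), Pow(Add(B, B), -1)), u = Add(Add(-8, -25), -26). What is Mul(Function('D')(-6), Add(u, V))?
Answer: Rational(-1561, 12) ≈ -130.08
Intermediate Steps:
u = -59 (u = Add(-33, -26) = -59)
Function('D')(B) = Mul(Rational(1, 2), Pow(B, -1), Add(-1, B)) (Function('D')(B) = Mul(Add(-1, B), Pow(Mul(2, B), -1)) = Mul(Add(-1, B), Mul(Rational(1, 2), Pow(B, -1))) = Mul(Rational(1, 2), Pow(B, -1), Add(-1, B)))
V = -164 (V = Mul(2, Add(Add(Mul(5, Add(-2, -2)), -45), -17)) = Mul(2, Add(Add(Mul(5, -4), -45), -17)) = Mul(2, Add(Add(-20, -45), -17)) = Mul(2, Add(-65, -17)) = Mul(2, -82) = -164)
Mul(Function('D')(-6), Add(u, V)) = Mul(Mul(Rational(1, 2), Pow(-6, -1), Add(-1, -6)), Add(-59, -164)) = Mul(Mul(Rational(1, 2), Rational(-1, 6), -7), -223) = Mul(Rational(7, 12), -223) = Rational(-1561, 12)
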